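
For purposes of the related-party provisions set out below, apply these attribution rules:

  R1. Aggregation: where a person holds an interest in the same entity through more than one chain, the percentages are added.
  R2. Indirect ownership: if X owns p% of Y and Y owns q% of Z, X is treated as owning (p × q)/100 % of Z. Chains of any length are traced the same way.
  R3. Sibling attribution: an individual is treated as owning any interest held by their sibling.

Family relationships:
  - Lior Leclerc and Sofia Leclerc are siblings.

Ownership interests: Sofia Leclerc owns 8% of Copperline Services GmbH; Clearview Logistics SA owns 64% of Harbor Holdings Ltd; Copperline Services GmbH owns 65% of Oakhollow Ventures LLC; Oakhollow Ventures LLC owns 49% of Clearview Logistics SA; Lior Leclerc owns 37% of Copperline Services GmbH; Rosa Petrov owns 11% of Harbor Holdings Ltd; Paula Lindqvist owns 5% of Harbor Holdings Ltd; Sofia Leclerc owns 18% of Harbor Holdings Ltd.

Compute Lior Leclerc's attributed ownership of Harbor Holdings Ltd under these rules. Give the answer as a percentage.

By sibling attribution (R3), Lior Leclerc is treated as also owning Sofia Leclerc's interest in Copperline Services GmbH, giving 37% + 8% = 45%.
By sibling attribution (R3), Lior Leclerc is treated as owning Sofia Leclerc's 18% interest in Harbor Holdings Ltd.
Chain via Copperline Services GmbH → Oakhollow Ventures LLC → Clearview Logistics SA (R2): 45% × 65% × 49% × 64% = 9.1728% of Harbor Holdings Ltd.
Direct interest in Harbor Holdings Ltd: 18%.
Aggregating (R1): 9.1728% + 18% = 27.1728%.

27.1728%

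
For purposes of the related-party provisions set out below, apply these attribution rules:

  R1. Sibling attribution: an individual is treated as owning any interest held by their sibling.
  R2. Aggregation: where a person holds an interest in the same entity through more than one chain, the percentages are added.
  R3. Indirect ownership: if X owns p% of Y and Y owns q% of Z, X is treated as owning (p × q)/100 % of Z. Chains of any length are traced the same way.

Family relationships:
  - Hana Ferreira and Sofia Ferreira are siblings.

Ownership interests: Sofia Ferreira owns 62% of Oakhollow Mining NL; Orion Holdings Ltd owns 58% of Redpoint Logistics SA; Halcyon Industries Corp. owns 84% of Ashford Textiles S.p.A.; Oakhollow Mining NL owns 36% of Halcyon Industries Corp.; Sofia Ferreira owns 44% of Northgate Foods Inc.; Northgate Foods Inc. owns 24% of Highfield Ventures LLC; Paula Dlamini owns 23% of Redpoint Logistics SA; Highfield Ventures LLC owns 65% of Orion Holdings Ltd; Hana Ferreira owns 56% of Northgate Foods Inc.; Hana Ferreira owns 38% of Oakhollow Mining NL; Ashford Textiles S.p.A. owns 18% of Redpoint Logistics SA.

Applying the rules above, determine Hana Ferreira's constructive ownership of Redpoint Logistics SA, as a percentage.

By sibling attribution (R1), Hana Ferreira is treated as also owning Sofia Ferreira's interest in Oakhollow Mining NL, giving 38% + 62% = 100%.
By sibling attribution (R1), Hana Ferreira is treated as also owning Sofia Ferreira's interest in Northgate Foods Inc, giving 56% + 44% = 100%.
Chain via Oakhollow Mining NL → Halcyon Industries Corp. → Ashford Textiles S.p.A. (R3): 100% × 36% × 84% × 18% = 5.4432% of Redpoint Logistics SA.
Chain via Northgate Foods Inc. → Highfield Ventures LLC → Orion Holdings Ltd (R3): 100% × 24% × 65% × 58% = 9.048% of Redpoint Logistics SA.
Aggregating (R2): 5.4432% + 9.048% = 14.4912%.

14.4912%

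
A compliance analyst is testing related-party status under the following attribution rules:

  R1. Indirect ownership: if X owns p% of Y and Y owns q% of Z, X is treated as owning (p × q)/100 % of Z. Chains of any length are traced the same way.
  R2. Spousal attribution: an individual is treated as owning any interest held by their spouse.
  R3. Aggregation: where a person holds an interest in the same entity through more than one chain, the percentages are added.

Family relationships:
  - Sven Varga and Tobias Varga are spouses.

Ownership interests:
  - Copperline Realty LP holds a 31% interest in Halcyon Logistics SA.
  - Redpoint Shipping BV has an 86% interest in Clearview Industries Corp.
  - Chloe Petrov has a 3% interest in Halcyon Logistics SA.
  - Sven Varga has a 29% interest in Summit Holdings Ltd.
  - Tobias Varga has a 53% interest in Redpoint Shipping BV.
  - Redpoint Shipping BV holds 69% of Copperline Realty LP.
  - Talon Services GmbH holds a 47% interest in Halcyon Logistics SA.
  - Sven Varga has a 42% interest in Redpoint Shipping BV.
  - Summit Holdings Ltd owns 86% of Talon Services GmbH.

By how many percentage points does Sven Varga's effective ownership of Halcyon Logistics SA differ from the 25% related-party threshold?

By spousal attribution (R2), Sven Varga is treated as also owning Tobias Varga's interest in Redpoint Shipping BV, giving 42% + 53% = 95%.
Chain via Summit Holdings Ltd → Talon Services GmbH (R1): 29% × 86% × 47% = 11.7218% of Halcyon Logistics SA.
Chain via Redpoint Shipping BV → Copperline Realty LP (R1): 95% × 69% × 31% = 20.3205% of Halcyon Logistics SA.
Aggregating (R3): 11.7218% + 20.3205% = 32.0423%.
32.0423% exceeds the 25% threshold by 7.0423 percentage points.

7.0423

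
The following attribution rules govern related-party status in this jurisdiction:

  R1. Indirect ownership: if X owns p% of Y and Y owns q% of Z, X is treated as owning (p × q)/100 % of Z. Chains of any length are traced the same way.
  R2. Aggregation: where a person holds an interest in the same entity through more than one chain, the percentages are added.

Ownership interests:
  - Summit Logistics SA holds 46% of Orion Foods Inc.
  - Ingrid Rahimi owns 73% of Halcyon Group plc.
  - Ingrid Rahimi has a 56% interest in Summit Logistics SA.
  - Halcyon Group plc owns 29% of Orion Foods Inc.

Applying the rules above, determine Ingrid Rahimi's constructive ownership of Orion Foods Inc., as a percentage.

46.93%

Chain via Summit Logistics SA (R1): 56% × 46% = 25.76% of Orion Foods Inc.
Chain via Halcyon Group plc (R1): 73% × 29% = 21.17% of Orion Foods Inc.
Aggregating (R2): 25.76% + 21.17% = 46.93%.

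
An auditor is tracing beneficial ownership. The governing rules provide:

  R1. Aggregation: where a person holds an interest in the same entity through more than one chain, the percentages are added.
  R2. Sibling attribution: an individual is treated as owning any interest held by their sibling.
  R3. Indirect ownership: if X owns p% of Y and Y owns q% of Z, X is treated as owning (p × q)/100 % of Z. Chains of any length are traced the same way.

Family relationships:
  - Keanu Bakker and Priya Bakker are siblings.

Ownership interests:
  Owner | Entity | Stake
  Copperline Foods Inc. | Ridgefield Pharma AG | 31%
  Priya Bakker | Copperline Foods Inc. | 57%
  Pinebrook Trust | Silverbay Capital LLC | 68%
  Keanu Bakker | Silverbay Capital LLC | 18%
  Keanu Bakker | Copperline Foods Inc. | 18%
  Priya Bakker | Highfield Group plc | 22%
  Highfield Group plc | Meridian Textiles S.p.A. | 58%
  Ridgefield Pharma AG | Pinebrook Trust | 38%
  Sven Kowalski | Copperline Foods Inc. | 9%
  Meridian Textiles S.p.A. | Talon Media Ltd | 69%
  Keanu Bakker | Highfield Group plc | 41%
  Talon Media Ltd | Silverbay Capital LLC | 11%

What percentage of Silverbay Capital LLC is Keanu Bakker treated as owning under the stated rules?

By sibling attribution (R2), Keanu Bakker is treated as also owning Priya Bakker's interest in Highfield Group plc, giving 41% + 22% = 63%.
By sibling attribution (R2), Keanu Bakker is treated as also owning Priya Bakker's interest in Copperline Foods Inc, giving 18% + 57% = 75%.
Chain via Highfield Group plc → Meridian Textiles S.p.A. → Talon Media Ltd (R3): 63% × 58% × 69% × 11% = 2.773386% of Silverbay Capital LLC.
Chain via Copperline Foods Inc. → Ridgefield Pharma AG → Pinebrook Trust (R3): 75% × 31% × 38% × 68% = 6.0078% of Silverbay Capital LLC.
Direct interest in Silverbay Capital LLC: 18%.
Aggregating (R1): 2.773386% + 6.0078% + 18% = 26.781186%.

26.781186%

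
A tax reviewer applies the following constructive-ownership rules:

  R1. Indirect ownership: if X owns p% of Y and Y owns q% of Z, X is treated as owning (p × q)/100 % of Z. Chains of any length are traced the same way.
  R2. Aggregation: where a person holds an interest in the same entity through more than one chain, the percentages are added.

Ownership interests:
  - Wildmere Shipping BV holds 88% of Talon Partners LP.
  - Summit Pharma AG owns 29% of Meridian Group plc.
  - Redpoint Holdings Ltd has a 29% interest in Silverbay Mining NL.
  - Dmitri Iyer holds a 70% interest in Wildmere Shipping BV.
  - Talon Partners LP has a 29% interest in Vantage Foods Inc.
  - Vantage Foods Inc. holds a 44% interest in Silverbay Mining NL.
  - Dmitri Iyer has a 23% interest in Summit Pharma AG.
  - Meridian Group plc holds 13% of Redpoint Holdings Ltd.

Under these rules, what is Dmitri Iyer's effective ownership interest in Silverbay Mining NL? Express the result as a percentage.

Chain via Summit Pharma AG → Meridian Group plc → Redpoint Holdings Ltd (R1): 23% × 29% × 13% × 29% = 0.251459% of Silverbay Mining NL.
Chain via Wildmere Shipping BV → Talon Partners LP → Vantage Foods Inc. (R1): 70% × 88% × 29% × 44% = 7.86016% of Silverbay Mining NL.
Aggregating (R2): 0.251459% + 7.86016% = 8.111619%.

8.111619%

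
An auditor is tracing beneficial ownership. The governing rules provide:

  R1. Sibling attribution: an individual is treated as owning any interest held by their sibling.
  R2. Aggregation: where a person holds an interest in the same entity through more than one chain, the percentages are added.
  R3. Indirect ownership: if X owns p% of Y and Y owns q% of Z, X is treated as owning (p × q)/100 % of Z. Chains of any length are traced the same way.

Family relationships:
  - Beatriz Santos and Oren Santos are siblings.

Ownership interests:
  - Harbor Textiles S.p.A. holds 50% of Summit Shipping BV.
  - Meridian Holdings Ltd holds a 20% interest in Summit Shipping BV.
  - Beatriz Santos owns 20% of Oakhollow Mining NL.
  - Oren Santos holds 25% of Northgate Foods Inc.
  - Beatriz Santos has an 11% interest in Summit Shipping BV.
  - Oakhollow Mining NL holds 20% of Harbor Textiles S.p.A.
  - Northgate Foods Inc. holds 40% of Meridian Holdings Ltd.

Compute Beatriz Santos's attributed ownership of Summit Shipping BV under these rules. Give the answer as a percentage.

By sibling attribution (R1), Beatriz Santos is treated as owning Oren Santos's 25% interest in Northgate Foods Inc.
Chain via Oakhollow Mining NL → Harbor Textiles S.p.A. (R3): 20% × 20% × 50% = 2% of Summit Shipping BV.
Direct interest in Summit Shipping BV: 11%.
Chain via Northgate Foods Inc. → Meridian Holdings Ltd (R3): 25% × 40% × 20% = 2% of Summit Shipping BV.
Aggregating (R2): 2% + 11% + 2% = 15%.

15%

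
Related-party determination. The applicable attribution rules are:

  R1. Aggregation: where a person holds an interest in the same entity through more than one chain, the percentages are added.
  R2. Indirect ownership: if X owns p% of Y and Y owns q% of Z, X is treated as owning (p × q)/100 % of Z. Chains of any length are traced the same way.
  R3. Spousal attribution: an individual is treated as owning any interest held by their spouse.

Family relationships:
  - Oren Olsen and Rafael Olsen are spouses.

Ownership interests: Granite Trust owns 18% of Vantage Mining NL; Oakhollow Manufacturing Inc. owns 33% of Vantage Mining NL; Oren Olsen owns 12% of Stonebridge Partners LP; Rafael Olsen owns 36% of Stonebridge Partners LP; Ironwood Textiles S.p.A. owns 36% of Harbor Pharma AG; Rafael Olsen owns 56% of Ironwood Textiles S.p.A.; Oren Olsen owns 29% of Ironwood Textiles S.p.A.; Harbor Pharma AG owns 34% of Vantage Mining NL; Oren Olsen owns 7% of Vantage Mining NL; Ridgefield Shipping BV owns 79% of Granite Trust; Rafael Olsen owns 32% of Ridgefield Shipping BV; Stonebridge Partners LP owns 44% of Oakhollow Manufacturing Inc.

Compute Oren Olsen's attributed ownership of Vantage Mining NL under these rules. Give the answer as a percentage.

By spousal attribution (R3), Oren Olsen is treated as also owning Rafael Olsen's interest in Stonebridge Partners LP, giving 12% + 36% = 48%.
By spousal attribution (R3), Oren Olsen is treated as also owning Rafael Olsen's interest in Ironwood Textiles S.p.A, giving 29% + 56% = 85%.
By spousal attribution (R3), Oren Olsen is treated as owning Rafael Olsen's 32% interest in Ridgefield Shipping BV.
Chain via Stonebridge Partners LP → Oakhollow Manufacturing Inc. (R2): 48% × 44% × 33% = 6.9696% of Vantage Mining NL.
Chain via Ironwood Textiles S.p.A. → Harbor Pharma AG (R2): 85% × 36% × 34% = 10.404% of Vantage Mining NL.
Direct interest in Vantage Mining NL: 7%.
Chain via Ridgefield Shipping BV → Granite Trust (R2): 32% × 79% × 18% = 4.5504% of Vantage Mining NL.
Aggregating (R1): 6.9696% + 10.404% + 7% + 4.5504% = 28.924%.

28.924%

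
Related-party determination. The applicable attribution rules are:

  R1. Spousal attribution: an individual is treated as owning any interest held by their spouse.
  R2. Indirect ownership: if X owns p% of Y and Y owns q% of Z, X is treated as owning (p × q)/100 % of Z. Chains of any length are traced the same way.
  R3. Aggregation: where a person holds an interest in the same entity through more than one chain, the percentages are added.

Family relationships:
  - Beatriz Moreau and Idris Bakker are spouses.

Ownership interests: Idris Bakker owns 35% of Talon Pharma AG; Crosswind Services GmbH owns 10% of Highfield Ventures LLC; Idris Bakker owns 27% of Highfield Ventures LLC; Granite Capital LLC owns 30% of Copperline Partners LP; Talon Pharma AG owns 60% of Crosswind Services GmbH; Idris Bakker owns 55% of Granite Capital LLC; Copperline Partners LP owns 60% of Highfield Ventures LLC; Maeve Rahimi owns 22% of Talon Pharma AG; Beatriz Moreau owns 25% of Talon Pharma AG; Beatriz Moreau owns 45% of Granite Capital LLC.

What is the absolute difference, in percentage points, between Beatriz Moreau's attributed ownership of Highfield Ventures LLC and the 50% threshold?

By spousal attribution (R1), Beatriz Moreau is treated as also owning Idris Bakker's interest in Talon Pharma AG, giving 25% + 35% = 60%.
By spousal attribution (R1), Beatriz Moreau is treated as also owning Idris Bakker's interest in Granite Capital LLC, giving 45% + 55% = 100%.
By spousal attribution (R1), Beatriz Moreau is treated as owning Idris Bakker's 27% interest in Highfield Ventures LLC.
Chain via Talon Pharma AG → Crosswind Services GmbH (R2): 60% × 60% × 10% = 3.6% of Highfield Ventures LLC.
Chain via Granite Capital LLC → Copperline Partners LP (R2): 100% × 30% × 60% = 18% of Highfield Ventures LLC.
Direct interest in Highfield Ventures LLC: 27%.
Aggregating (R3): 3.6% + 18% + 27% = 48.6%.
48.6% falls short of the 50% threshold by 1.4 percentage points.

1.4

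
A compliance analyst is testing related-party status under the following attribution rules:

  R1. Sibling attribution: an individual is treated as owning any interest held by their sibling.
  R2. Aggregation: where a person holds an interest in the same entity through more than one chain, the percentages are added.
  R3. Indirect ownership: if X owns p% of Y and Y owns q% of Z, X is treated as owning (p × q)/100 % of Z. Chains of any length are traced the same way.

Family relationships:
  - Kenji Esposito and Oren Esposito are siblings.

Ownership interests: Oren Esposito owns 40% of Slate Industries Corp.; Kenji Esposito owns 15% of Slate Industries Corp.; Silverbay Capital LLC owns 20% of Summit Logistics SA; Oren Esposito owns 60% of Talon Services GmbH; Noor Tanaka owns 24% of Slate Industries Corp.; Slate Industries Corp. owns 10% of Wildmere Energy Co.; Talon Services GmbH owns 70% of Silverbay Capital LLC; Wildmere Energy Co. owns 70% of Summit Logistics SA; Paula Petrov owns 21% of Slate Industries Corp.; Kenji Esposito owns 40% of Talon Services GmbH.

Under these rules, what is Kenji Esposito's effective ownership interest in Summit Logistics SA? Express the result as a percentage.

By sibling attribution (R1), Kenji Esposito is treated as also owning Oren Esposito's interest in Slate Industries Corp, giving 15% + 40% = 55%.
By sibling attribution (R1), Kenji Esposito is treated as also owning Oren Esposito's interest in Talon Services GmbH, giving 40% + 60% = 100%.
Chain via Slate Industries Corp. → Wildmere Energy Co. (R3): 55% × 10% × 70% = 3.85% of Summit Logistics SA.
Chain via Talon Services GmbH → Silverbay Capital LLC (R3): 100% × 70% × 20% = 14% of Summit Logistics SA.
Aggregating (R2): 3.85% + 14% = 17.85%.

17.85%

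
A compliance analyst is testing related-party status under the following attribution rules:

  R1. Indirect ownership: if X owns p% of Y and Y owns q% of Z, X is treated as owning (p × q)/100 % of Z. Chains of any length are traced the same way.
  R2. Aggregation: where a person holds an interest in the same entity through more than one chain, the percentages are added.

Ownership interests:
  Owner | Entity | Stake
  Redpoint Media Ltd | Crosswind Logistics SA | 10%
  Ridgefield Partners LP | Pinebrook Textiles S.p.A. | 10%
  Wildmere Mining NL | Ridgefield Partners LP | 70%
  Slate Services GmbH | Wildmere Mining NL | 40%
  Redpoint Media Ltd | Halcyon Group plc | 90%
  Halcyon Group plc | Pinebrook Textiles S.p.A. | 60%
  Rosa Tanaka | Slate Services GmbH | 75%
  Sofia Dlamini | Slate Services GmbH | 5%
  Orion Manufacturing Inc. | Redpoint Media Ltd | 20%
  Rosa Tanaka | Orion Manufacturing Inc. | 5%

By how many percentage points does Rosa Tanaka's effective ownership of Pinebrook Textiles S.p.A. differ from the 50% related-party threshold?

Chain via Slate Services GmbH → Wildmere Mining NL → Ridgefield Partners LP (R1): 75% × 40% × 70% × 10% = 2.1% of Pinebrook Textiles S.p.A.
Chain via Orion Manufacturing Inc. → Redpoint Media Ltd → Halcyon Group plc (R1): 5% × 20% × 90% × 60% = 0.54% of Pinebrook Textiles S.p.A.
Aggregating (R2): 2.1% + 0.54% = 2.64%.
2.64% falls short of the 50% threshold by 47.36 percentage points.

47.36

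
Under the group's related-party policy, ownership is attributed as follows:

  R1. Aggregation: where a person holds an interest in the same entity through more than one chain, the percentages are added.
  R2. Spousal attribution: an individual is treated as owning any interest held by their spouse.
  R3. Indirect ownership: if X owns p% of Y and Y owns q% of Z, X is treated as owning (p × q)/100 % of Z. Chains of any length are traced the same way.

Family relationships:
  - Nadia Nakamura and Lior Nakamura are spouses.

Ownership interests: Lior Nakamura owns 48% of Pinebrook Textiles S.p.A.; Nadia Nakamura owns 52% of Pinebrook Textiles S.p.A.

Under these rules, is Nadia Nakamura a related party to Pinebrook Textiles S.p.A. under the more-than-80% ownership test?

By spousal attribution (R2), Nadia Nakamura is treated as also owning Lior Nakamura's interest in Pinebrook Textiles S.p.A, giving 52% + 48% = 100%.
Direct interest in Pinebrook Textiles S.p.A: 100%.
100% exceeds the 80% threshold, so Nadia is a related party to Pinebrook Textiles S.p.A.

Yes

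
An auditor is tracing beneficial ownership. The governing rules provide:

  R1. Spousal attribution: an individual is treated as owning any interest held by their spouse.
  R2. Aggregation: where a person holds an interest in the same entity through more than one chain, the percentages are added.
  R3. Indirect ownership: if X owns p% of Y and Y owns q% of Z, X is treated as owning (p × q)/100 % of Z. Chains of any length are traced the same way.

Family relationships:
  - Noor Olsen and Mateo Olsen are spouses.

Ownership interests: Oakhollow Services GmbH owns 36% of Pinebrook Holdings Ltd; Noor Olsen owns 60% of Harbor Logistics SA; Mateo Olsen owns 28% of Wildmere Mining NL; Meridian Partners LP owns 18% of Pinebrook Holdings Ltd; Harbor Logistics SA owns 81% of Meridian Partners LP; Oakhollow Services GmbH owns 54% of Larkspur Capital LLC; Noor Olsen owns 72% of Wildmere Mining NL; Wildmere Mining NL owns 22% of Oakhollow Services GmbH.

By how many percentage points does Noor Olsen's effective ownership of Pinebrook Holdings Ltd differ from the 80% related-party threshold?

By spousal attribution (R1), Noor Olsen is treated as also owning Mateo Olsen's interest in Wildmere Mining NL, giving 72% + 28% = 100%.
Chain via Wildmere Mining NL → Oakhollow Services GmbH (R3): 100% × 22% × 36% = 7.92% of Pinebrook Holdings Ltd.
Chain via Harbor Logistics SA → Meridian Partners LP (R3): 60% × 81% × 18% = 8.748% of Pinebrook Holdings Ltd.
Aggregating (R2): 7.92% + 8.748% = 16.668%.
16.668% falls short of the 80% threshold by 63.332 percentage points.

63.332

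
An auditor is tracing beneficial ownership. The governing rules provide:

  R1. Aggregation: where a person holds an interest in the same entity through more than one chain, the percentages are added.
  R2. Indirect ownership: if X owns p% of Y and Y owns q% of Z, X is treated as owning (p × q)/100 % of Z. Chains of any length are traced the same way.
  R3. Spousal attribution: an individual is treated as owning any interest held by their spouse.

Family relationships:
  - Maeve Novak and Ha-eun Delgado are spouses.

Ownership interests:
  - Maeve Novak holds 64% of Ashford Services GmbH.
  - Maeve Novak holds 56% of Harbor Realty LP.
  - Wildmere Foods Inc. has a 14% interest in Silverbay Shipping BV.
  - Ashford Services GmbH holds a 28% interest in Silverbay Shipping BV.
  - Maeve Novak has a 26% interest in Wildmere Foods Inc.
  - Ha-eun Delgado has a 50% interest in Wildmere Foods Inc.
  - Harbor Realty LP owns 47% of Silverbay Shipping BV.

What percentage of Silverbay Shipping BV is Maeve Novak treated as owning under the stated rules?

By spousal attribution (R3), Maeve Novak is treated as also owning Ha-eun Delgado's interest in Wildmere Foods Inc, giving 26% + 50% = 76%.
Chain via Harbor Realty LP (R2): 56% × 47% = 26.32% of Silverbay Shipping BV.
Chain via Wildmere Foods Inc. (R2): 76% × 14% = 10.64% of Silverbay Shipping BV.
Chain via Ashford Services GmbH (R2): 64% × 28% = 17.92% of Silverbay Shipping BV.
Aggregating (R1): 26.32% + 10.64% + 17.92% = 54.88%.

54.88%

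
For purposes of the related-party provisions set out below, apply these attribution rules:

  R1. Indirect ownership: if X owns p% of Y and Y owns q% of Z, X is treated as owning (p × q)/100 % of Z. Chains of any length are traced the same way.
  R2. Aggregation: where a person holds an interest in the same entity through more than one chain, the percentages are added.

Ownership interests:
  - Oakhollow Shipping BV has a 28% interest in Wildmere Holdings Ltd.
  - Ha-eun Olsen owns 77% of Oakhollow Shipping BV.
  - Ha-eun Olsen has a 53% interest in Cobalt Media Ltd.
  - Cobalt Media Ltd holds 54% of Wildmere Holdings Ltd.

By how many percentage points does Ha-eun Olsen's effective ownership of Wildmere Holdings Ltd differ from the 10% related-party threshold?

Chain via Cobalt Media Ltd (R1): 53% × 54% = 28.62% of Wildmere Holdings Ltd.
Chain via Oakhollow Shipping BV (R1): 77% × 28% = 21.56% of Wildmere Holdings Ltd.
Aggregating (R2): 28.62% + 21.56% = 50.18%.
50.18% exceeds the 10% threshold by 40.18 percentage points.

40.18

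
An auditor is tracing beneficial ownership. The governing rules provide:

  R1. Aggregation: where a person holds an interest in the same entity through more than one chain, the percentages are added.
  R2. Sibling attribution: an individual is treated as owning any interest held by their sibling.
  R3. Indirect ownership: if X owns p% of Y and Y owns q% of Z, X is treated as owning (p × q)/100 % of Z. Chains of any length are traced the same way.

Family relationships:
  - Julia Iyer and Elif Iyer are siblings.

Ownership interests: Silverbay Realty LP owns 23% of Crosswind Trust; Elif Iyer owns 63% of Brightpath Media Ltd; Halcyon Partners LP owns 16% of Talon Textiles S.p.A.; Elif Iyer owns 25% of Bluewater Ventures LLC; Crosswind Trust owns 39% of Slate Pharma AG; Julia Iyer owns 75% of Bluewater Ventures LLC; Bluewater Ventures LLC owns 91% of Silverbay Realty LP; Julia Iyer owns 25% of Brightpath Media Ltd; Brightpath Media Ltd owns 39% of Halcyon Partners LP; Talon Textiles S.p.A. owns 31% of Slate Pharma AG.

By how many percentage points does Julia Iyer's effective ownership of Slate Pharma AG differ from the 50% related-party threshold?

40.135028

By sibling attribution (R2), Julia Iyer is treated as also owning Elif Iyer's interest in Brightpath Media Ltd, giving 25% + 63% = 88%.
By sibling attribution (R2), Julia Iyer is treated as also owning Elif Iyer's interest in Bluewater Ventures LLC, giving 75% + 25% = 100%.
Chain via Brightpath Media Ltd → Halcyon Partners LP → Talon Textiles S.p.A. (R3): 88% × 39% × 16% × 31% = 1.702272% of Slate Pharma AG.
Chain via Bluewater Ventures LLC → Silverbay Realty LP → Crosswind Trust (R3): 100% × 91% × 23% × 39% = 8.1627% of Slate Pharma AG.
Aggregating (R1): 1.702272% + 8.1627% = 9.864972%.
9.864972% falls short of the 50% threshold by 40.135028 percentage points.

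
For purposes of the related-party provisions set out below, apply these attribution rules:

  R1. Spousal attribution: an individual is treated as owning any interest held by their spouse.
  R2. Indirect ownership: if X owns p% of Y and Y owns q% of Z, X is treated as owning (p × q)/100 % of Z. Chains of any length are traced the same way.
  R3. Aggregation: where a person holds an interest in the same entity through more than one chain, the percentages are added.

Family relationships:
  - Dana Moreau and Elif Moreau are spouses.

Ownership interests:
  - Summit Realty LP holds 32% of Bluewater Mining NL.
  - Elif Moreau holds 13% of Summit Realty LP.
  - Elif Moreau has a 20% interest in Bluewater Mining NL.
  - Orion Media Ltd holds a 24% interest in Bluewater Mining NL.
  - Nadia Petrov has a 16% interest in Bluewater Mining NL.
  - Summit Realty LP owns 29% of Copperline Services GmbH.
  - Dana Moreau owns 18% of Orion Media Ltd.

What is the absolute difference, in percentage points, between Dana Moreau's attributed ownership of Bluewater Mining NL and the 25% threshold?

By spousal attribution (R1), Dana Moreau is treated as owning Elif Moreau's 13% interest in Summit Realty LP.
By spousal attribution (R1), Dana Moreau is treated as owning Elif Moreau's 20% interest in Bluewater Mining NL.
Chain via Orion Media Ltd (R2): 18% × 24% = 4.32% of Bluewater Mining NL.
Chain via Summit Realty LP (R2): 13% × 32% = 4.16% of Bluewater Mining NL.
Direct interest in Bluewater Mining NL: 20%.
Aggregating (R3): 4.32% + 4.16% + 20% = 28.48%.
28.48% exceeds the 25% threshold by 3.48 percentage points.

3.48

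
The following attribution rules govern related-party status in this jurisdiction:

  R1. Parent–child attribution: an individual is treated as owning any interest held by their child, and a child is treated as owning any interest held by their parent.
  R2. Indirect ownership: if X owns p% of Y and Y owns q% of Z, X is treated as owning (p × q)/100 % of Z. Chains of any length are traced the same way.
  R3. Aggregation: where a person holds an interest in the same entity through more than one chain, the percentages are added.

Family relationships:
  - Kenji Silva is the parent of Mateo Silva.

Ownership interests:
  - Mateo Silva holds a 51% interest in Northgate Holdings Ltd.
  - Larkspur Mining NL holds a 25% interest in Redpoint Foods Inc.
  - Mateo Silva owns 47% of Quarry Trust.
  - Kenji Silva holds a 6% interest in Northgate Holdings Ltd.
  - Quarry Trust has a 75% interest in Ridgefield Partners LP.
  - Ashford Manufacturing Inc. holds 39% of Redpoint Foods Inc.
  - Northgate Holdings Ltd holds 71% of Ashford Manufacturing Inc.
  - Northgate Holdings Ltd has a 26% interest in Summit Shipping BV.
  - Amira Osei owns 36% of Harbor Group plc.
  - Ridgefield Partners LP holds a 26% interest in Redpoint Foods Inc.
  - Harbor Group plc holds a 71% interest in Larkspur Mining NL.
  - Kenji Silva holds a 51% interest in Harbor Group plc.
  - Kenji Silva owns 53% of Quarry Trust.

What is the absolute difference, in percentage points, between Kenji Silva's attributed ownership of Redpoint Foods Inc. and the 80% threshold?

35.6642

By parent–child attribution (R1), Kenji Silva is treated as also owning Mateo Silva's interest in Quarry Trust, giving 53% + 47% = 100%.
By parent–child attribution (R1), Kenji Silva is treated as also owning Mateo Silva's interest in Northgate Holdings Ltd, giving 6% + 51% = 57%.
Chain via Quarry Trust → Ridgefield Partners LP (R2): 100% × 75% × 26% = 19.5% of Redpoint Foods Inc.
Chain via Harbor Group plc → Larkspur Mining NL (R2): 51% × 71% × 25% = 9.0525% of Redpoint Foods Inc.
Chain via Northgate Holdings Ltd → Ashford Manufacturing Inc. (R2): 57% × 71% × 39% = 15.7833% of Redpoint Foods Inc.
Aggregating (R3): 19.5% + 9.0525% + 15.7833% = 44.3358%.
44.3358% falls short of the 80% threshold by 35.6642 percentage points.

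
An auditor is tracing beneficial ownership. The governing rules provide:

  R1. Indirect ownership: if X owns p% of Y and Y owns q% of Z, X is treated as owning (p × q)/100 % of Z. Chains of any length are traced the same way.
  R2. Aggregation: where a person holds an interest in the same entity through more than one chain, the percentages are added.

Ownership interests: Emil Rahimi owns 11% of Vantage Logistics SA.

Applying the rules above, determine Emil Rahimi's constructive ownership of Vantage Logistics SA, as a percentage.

Direct interest in Vantage Logistics SA: 11%.

11%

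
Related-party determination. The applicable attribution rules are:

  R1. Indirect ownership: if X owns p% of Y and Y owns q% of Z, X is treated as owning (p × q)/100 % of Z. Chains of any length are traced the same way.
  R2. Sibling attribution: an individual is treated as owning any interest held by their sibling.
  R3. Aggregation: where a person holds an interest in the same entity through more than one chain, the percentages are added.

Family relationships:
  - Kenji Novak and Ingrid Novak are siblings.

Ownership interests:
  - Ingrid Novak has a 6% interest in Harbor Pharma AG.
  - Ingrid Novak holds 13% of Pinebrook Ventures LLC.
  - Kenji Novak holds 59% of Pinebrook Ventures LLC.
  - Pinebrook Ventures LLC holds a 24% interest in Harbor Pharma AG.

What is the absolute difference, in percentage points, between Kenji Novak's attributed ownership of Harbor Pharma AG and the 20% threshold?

3.28

By sibling attribution (R2), Kenji Novak is treated as also owning Ingrid Novak's interest in Pinebrook Ventures LLC, giving 59% + 13% = 72%.
By sibling attribution (R2), Kenji Novak is treated as owning Ingrid Novak's 6% interest in Harbor Pharma AG.
Chain via Pinebrook Ventures LLC (R1): 72% × 24% = 17.28% of Harbor Pharma AG.
Direct interest in Harbor Pharma AG: 6%.
Aggregating (R3): 17.28% + 6% = 23.28%.
23.28% exceeds the 20% threshold by 3.28 percentage points.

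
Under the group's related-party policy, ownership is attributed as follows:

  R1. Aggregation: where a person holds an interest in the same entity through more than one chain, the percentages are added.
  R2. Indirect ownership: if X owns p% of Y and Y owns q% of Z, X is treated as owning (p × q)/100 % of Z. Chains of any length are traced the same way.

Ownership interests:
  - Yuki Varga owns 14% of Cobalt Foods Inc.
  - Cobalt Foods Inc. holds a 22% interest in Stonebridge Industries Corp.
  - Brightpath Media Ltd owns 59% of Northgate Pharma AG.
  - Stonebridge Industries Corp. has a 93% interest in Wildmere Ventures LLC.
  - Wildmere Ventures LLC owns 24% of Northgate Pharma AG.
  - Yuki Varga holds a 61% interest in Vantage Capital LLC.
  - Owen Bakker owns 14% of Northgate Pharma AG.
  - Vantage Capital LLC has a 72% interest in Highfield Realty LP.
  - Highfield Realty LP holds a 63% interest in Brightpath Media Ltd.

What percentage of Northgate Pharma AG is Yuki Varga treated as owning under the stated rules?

Chain via Vantage Capital LLC → Highfield Realty LP → Brightpath Media Ltd (R2): 61% × 72% × 63% × 59% = 16.325064% of Northgate Pharma AG.
Chain via Cobalt Foods Inc. → Stonebridge Industries Corp. → Wildmere Ventures LLC (R2): 14% × 22% × 93% × 24% = 0.687456% of Northgate Pharma AG.
Aggregating (R1): 16.325064% + 0.687456% = 17.01252%.

17.01252%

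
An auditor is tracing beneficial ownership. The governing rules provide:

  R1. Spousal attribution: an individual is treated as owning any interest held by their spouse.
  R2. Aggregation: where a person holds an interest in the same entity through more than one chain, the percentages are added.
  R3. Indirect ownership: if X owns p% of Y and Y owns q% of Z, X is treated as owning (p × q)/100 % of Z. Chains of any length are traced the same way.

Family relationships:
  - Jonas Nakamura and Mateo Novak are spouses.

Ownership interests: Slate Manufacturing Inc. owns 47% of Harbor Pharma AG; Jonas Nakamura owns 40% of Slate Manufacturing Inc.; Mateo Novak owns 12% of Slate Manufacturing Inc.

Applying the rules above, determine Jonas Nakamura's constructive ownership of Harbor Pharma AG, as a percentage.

By spousal attribution (R1), Jonas Nakamura is treated as also owning Mateo Novak's interest in Slate Manufacturing Inc, giving 40% + 12% = 52%.
Chain via Slate Manufacturing Inc. (R3): 52% × 47% = 24.44% of Harbor Pharma AG.

24.44%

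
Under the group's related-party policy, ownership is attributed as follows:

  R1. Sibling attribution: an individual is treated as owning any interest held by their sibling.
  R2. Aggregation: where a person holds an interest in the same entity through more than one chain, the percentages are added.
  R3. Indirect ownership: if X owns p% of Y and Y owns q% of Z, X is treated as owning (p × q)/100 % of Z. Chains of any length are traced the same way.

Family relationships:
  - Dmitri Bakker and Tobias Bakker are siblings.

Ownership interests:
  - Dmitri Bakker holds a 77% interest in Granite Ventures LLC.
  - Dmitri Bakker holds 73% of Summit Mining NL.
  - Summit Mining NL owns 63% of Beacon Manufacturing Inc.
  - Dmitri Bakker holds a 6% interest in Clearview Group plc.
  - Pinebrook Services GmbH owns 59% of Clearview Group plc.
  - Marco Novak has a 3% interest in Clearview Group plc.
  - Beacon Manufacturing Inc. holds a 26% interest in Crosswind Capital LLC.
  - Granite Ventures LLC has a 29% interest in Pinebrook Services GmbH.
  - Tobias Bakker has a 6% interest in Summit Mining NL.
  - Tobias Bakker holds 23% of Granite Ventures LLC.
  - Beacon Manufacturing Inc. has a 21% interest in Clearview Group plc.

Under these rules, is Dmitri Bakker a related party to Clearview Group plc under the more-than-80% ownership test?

No

By sibling attribution (R1), Dmitri Bakker is treated as also owning Tobias Bakker's interest in Summit Mining NL, giving 73% + 6% = 79%.
By sibling attribution (R1), Dmitri Bakker is treated as also owning Tobias Bakker's interest in Granite Ventures LLC, giving 77% + 23% = 100%.
Chain via Summit Mining NL → Beacon Manufacturing Inc. (R3): 79% × 63% × 21% = 10.4517% of Clearview Group plc.
Chain via Granite Ventures LLC → Pinebrook Services GmbH (R3): 100% × 29% × 59% = 17.11% of Clearview Group plc.
Direct interest in Clearview Group plc: 6%.
Aggregating (R2): 10.4517% + 17.11% + 6% = 33.5617%.
33.5617% does not exceed the 80% threshold, so Dmitri is not a related party to Clearview Group plc.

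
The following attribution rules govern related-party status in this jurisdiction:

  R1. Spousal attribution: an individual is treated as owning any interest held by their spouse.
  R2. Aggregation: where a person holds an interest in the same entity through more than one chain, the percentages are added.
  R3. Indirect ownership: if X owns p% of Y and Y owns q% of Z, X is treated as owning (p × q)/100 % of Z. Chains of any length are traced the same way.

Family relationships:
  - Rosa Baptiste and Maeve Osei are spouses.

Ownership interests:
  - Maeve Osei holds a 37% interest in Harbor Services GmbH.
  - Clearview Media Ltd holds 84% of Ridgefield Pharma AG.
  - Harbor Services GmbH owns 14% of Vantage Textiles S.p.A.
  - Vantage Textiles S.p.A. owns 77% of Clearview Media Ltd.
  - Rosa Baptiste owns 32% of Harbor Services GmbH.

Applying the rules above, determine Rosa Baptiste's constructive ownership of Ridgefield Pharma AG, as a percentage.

6.248088%

By spousal attribution (R1), Rosa Baptiste is treated as also owning Maeve Osei's interest in Harbor Services GmbH, giving 32% + 37% = 69%.
Chain via Harbor Services GmbH → Vantage Textiles S.p.A. → Clearview Media Ltd (R3): 69% × 14% × 77% × 84% = 6.248088% of Ridgefield Pharma AG.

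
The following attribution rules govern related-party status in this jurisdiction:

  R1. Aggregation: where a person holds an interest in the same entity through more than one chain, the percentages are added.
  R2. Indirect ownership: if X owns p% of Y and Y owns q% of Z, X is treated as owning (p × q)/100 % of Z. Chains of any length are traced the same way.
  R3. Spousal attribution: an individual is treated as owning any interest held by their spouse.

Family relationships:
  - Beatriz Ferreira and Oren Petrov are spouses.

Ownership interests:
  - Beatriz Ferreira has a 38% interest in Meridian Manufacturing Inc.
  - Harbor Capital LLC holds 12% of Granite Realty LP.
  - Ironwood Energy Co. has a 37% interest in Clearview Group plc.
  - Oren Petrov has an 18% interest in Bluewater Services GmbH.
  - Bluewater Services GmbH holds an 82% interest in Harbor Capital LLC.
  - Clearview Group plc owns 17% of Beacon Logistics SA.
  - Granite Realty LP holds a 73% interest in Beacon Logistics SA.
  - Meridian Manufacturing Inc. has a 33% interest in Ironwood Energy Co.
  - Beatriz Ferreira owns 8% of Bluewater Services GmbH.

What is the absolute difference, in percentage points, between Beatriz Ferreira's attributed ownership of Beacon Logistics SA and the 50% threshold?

47.343602

By spousal attribution (R3), Beatriz Ferreira is treated as also owning Oren Petrov's interest in Bluewater Services GmbH, giving 8% + 18% = 26%.
Chain via Bluewater Services GmbH → Harbor Capital LLC → Granite Realty LP (R2): 26% × 82% × 12% × 73% = 1.867632% of Beacon Logistics SA.
Chain via Meridian Manufacturing Inc. → Ironwood Energy Co. → Clearview Group plc (R2): 38% × 33% × 37% × 17% = 0.788766% of Beacon Logistics SA.
Aggregating (R1): 1.867632% + 0.788766% = 2.656398%.
2.656398% falls short of the 50% threshold by 47.343602 percentage points.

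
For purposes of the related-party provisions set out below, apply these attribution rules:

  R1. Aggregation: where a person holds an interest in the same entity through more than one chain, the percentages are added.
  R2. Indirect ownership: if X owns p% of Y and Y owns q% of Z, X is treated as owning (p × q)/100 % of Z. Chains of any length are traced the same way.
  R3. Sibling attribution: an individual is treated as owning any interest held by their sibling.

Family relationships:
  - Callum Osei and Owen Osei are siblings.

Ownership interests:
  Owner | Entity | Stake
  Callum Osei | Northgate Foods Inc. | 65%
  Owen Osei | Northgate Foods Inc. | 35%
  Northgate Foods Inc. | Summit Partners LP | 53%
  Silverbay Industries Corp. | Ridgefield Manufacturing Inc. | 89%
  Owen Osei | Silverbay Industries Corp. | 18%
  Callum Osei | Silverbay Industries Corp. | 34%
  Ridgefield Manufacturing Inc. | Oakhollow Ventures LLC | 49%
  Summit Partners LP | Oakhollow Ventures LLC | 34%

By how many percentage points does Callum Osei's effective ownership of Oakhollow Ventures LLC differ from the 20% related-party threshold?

By sibling attribution (R3), Callum Osei is treated as also owning Owen Osei's interest in Silverbay Industries Corp, giving 34% + 18% = 52%.
By sibling attribution (R3), Callum Osei is treated as also owning Owen Osei's interest in Northgate Foods Inc, giving 65% + 35% = 100%.
Chain via Silverbay Industries Corp. → Ridgefield Manufacturing Inc. (R2): 52% × 89% × 49% = 22.6772% of Oakhollow Ventures LLC.
Chain via Northgate Foods Inc. → Summit Partners LP (R2): 100% × 53% × 34% = 18.02% of Oakhollow Ventures LLC.
Aggregating (R1): 22.6772% + 18.02% = 40.6972%.
40.6972% exceeds the 20% threshold by 20.6972 percentage points.

20.6972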